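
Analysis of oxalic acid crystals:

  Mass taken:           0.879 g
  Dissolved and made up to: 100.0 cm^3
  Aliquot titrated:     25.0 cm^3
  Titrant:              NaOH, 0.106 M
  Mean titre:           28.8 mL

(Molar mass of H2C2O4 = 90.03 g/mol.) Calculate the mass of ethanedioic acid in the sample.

0.550 g

H2C2O4 + 2 NaOH → Na2C2O4 + 2 H2O
n(NaOH) per titration = 0.0288 × 0.106 = 3.05 × 10^-3 mol
From the 1:2 ratio, n(H2C2O4) in each aliquot = 1/2 × 3.05 × 10^-3 = 1.53 × 10^-3 mol
n(H2C2O4) in the whole flask = 1.53 × 10^-3 × 100.0/25.0 = 6.11 × 10^-3 mol
mass of H2C2O4 = 6.11 × 10^-3 × 90.03 = 0.550 g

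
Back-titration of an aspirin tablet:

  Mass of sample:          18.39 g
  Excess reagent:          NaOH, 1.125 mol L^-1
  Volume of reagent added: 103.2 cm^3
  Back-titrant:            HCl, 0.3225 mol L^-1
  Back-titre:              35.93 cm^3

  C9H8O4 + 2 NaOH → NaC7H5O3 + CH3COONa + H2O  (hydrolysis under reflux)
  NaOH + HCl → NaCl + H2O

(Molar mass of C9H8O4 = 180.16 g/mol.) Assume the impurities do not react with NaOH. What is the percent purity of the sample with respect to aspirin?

51.19 %

n(NaOH) added = 0.1032 × 1.125 = 0.1161 mol
n(HCl) used in back-titration = 0.03593 × 0.3225 = 0.01159 mol
n(NaOH) left over = 0.01159 mol (1:1 ratio)
n(NaOH) consumed by analyte = 0.1161 − 0.01159 = 0.1045 mol
From the 1:2 ratio, n(C9H8O4) = 1/2 × 0.1045 = 0.05226 mol
mass of C9H8O4 = 0.05226 × 180.16 = 9.414 g
% C9H8O4 = 9.414 / 18.39 × 100 = 51.19 %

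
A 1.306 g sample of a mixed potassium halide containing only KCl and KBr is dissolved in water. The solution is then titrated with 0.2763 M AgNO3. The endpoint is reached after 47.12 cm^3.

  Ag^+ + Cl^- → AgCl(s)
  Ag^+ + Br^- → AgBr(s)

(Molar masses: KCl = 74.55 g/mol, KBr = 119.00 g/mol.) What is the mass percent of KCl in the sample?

n(AgNO3) = 0.04712 × 0.2763 = 0.01302 mol
Let x = n(KCl), y = n(KBr).
Titrant: 1x + 1y = 0.01302;  mass: 74.55x + 119.00y = 1.306
Solving, x = 5.473 × 10^-3 mol, y = 7.546 × 10^-3 mol
mass of KCl = 5.473 × 10^-3 × 74.55 = 0.4080 g
% KCl = 0.4080 / 1.306 × 100 = 31.24 %

31.24 %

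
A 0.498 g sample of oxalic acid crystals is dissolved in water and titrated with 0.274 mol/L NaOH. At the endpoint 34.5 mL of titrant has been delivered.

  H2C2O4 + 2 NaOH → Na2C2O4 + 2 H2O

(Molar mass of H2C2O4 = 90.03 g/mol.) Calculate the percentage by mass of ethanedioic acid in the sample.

n(NaOH) = 0.0345 L × 0.274 mol/L = 9.45 × 10^-3 mol
From the 1:2 ratio, n(H2C2O4) = 1/2 × 9.45 × 10^-3 = 4.73 × 10^-3 mol
mass of H2C2O4 = 4.73 × 10^-3 × 90.03 g/mol = 0.426 g
% H2C2O4 = 0.426 / 0.498 × 100 = 85.4 %

85.4 %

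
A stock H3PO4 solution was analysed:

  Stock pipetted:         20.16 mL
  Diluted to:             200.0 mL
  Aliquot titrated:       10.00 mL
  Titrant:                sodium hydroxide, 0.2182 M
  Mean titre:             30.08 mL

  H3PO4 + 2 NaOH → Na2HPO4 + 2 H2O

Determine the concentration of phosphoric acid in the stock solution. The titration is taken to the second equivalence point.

n(NaOH) = 0.03008 × 0.2182 = 6.563 × 10^-3 mol
From the 1:2 ratio, n(H3PO4) in the aliquot = 1/2 × 6.563 × 10^-3 = 3.282 × 10^-3 mol
[H3PO4]_dilute = 3.282 × 10^-3 / 0.01000 = 0.3282 mol/L
Dilution factor = 200.0 / 20.16 = 9.921
[H3PO4]_stock = 0.3282 × 9.921 = 3.256 mol/L

3.256 M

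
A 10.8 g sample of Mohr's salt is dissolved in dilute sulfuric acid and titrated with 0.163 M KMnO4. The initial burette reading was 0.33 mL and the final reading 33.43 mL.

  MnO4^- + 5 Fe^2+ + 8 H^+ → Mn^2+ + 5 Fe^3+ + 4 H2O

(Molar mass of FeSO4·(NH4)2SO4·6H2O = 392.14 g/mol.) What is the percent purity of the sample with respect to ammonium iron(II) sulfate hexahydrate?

97.9 %

n(KMnO4) = 0.0331 L × 0.163 mol/L = 5.40 × 10^-3 mol
From the 5:1 ratio, n(FeSO4·(NH4)2SO4·6H2O) = 5/1 × 5.40 × 10^-3 = 0.0270 mol
mass of FeSO4·(NH4)2SO4·6H2O = 0.0270 × 392.14 g/mol = 10.6 g
% FeSO4·(NH4)2SO4·6H2O = 10.6 / 10.8 × 100 = 97.9 %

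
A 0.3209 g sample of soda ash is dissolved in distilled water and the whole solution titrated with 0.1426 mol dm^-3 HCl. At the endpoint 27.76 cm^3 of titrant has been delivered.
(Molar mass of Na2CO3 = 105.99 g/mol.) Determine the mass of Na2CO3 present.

Na2CO3 + 2 HCl → 2 NaCl + H2O + CO2
n(HCl) = 0.02776 L × 0.1426 mol/L = 3.959 × 10^-3 mol
From the 1:2 ratio, n(Na2CO3) = 1/2 × 3.959 × 10^-3 = 1.979 × 10^-3 mol
mass of Na2CO3 = 1.979 × 10^-3 × 105.99 g/mol = 0.2098 g

0.2098 g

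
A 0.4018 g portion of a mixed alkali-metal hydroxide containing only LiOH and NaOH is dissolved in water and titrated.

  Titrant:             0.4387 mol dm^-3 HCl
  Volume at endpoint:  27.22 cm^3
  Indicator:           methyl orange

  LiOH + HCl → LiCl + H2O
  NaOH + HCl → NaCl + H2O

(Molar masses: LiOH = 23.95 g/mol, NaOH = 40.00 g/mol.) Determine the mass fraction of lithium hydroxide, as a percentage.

n(HCl) = 0.02722 × 0.4387 = 0.01194 mol
Let x = n(LiOH), y = n(NaOH).
Titrant: 1x + 1y = 0.01194;  mass: 23.95x + 40.00y = 0.4018
Solving, x = 4.726 × 10^-3 mol, y = 7.215 × 10^-3 mol
mass of LiOH = 4.726 × 10^-3 × 23.95 = 0.1132 g
% LiOH = 0.1132 / 0.4018 × 100 = 28.17 %

28.17 %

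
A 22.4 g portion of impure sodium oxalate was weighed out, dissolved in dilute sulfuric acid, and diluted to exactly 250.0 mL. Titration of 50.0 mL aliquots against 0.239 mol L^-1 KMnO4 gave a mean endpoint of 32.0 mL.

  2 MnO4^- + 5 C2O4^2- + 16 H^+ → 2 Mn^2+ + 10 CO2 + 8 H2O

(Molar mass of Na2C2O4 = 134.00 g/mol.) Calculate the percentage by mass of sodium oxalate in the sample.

n(KMnO4) per titration = 0.0320 × 0.239 = 7.65 × 10^-3 mol
From the 5:2 ratio, n(Na2C2O4) in each aliquot = 5/2 × 7.65 × 10^-3 = 0.0191 mol
n(Na2C2O4) in the whole flask = 0.0191 × 250.0/50.0 = 0.0956 mol
mass of Na2C2O4 = 0.0956 × 134.00 = 12.8 g
% Na2C2O4 = 12.8 / 22.4 × 100 = 57.2 %

57.2 %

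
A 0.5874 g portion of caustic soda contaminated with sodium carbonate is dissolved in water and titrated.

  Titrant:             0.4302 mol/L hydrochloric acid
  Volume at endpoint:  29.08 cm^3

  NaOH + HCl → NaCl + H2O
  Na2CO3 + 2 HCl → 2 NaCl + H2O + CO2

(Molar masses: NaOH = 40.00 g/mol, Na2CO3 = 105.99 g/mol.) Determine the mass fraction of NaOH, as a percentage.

39.61 %

n(HCl) = 0.02908 × 0.4302 = 0.01251 mol
Let x = n(NaOH), y = n(Na2CO3).
Titrant: 1x + 2y = 0.01251;  mass: 40.00x + 105.99y = 0.5874
Solving, x = 5.816 × 10^-3 mol, y = 3.347 × 10^-3 mol
mass of NaOH = 5.816 × 10^-3 × 40.00 = 0.2326 g
% NaOH = 0.2326 / 0.5874 × 100 = 39.61 %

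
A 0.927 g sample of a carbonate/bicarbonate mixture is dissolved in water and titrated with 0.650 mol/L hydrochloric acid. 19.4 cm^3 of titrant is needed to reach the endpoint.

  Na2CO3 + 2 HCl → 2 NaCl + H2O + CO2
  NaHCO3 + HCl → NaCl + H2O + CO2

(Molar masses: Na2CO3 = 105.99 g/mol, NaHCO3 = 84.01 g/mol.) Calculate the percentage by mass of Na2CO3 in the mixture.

n(HCl) = 0.0194 × 0.650 = 0.0126 mol
Let x = n(Na2CO3), y = n(NaHCO3).
Titrant: 2x + 1y = 0.0126;  mass: 105.99x + 84.01y = 0.927
Solving, x = 2.13 × 10^-3 mol, y = 8.34 × 10^-3 mol
mass of Na2CO3 = 2.13 × 10^-3 × 105.99 = 0.226 g
% Na2CO3 = 0.226 / 0.927 × 100 = 24.4 %

24.4 %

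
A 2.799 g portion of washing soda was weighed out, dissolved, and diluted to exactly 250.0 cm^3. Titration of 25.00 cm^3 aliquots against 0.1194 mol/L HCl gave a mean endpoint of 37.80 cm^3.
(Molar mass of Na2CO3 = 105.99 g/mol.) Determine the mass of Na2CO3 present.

Na2CO3 + 2 HCl → 2 NaCl + H2O + CO2
n(HCl) per titration = 0.03780 × 0.1194 = 4.513 × 10^-3 mol
From the 1:2 ratio, n(Na2CO3) in each aliquot = 1/2 × 4.513 × 10^-3 = 2.257 × 10^-3 mol
n(Na2CO3) in the whole flask = 2.257 × 10^-3 × 250.0/25.00 = 0.02257 mol
mass of Na2CO3 = 0.02257 × 105.99 = 2.392 g

2.392 g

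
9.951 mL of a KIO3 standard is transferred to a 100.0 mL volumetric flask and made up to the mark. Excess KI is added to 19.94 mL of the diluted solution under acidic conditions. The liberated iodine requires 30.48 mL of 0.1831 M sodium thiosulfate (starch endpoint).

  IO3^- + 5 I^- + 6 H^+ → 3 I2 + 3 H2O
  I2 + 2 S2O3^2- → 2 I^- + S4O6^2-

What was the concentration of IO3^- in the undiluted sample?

0.4688 M

n(S2O3^2-) = 0.03048 × 0.1831 = 5.581 × 10^-3 mol
n(I2) = n(S2O3^2-)/2 = 2.790 × 10^-3 mol
From the 1:3 ratio, n(IO3^-) in the aliquot = 1/3 × 2.790 × 10^-3 = 9.301 × 10^-4 mol
[IO3^-]_dilute = 9.301 × 10^-4 / 0.01994 = 0.04665 mol/L
[IO3^-]_original = 0.04665 × 100.0/9.951 = 0.4688 mol/L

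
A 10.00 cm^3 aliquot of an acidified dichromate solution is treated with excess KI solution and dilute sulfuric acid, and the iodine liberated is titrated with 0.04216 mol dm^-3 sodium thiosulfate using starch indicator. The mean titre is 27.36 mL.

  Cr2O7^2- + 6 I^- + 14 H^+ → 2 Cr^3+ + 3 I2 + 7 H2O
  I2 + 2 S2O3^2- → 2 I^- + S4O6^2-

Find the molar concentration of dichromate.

0.01922 mol/L

n(S2O3^2-) = 0.02736 × 0.04216 = 1.153 × 10^-3 mol
n(I2) = n(S2O3^2-)/2 = 5.767 × 10^-4 mol
From the 1:3 ratio, n(Cr2O7^2-) in the aliquot = 1/3 × 5.767 × 10^-4 = 1.922 × 10^-4 mol
[Cr2O7^2-] = 1.922 × 10^-4 / 0.01000 = 0.01922 mol/L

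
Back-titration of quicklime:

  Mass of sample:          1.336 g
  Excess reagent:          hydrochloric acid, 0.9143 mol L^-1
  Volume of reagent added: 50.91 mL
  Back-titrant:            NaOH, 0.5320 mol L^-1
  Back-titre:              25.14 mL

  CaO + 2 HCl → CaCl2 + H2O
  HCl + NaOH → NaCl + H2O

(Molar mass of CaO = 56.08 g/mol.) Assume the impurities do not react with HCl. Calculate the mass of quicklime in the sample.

0.9302 g

n(HCl) added = 0.05091 × 0.9143 = 0.04655 mol
n(NaOH) used in back-titration = 0.02514 × 0.5320 = 0.01337 mol
n(HCl) left over = 0.01337 mol (1:1 ratio)
n(HCl) consumed by analyte = 0.04655 − 0.01337 = 0.03317 mol
From the 1:2 ratio, n(CaO) = 1/2 × 0.03317 = 0.01659 mol
mass of CaO = 0.01659 × 56.08 = 0.9302 g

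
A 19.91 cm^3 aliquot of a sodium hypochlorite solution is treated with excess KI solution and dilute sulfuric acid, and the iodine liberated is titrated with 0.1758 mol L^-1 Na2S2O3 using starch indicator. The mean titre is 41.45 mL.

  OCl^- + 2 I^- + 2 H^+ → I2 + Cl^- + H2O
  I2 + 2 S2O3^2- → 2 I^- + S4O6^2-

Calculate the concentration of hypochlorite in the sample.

0.1830 mol/L

n(S2O3^2-) = 0.04145 × 0.1758 = 7.287 × 10^-3 mol
n(I2) = n(S2O3^2-)/2 = 3.643 × 10^-3 mol
n(OCl^-) in the aliquot = 3.643 × 10^-3 mol (1:1 ratio)
[OCl^-] = 3.643 × 10^-3 / 0.01991 = 0.1830 mol/L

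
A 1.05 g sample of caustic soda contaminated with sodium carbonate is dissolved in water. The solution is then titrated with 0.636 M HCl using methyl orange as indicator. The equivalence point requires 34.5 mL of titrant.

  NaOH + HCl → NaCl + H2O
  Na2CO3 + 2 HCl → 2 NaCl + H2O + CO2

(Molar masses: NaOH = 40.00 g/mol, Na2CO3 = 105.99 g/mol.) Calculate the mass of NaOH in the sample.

n(HCl) = 0.0345 × 0.636 = 0.0219 mol
Let x = n(NaOH), y = n(Na2CO3).
Titrant: 1x + 2y = 0.0219;  mass: 40.00x + 105.99y = 1.05
Solving, x = 8.68 × 10^-3 mol, y = 6.63 × 10^-3 mol
mass of NaOH = 8.68 × 10^-3 × 40.00 = 0.347 g

0.347 g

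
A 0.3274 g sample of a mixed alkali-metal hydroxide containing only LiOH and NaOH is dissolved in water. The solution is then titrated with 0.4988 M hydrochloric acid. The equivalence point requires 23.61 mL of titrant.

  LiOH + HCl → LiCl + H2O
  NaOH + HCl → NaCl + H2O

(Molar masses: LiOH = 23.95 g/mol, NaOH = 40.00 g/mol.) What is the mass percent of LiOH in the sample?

65.48 %

n(HCl) = 0.02361 × 0.4988 = 0.01178 mol
Let x = n(LiOH), y = n(NaOH).
Titrant: 1x + 1y = 0.01178;  mass: 23.95x + 40.00y = 0.3274
Solving, x = 8.951 × 10^-3 mol, y = 2.825 × 10^-3 mol
mass of LiOH = 8.951 × 10^-3 × 23.95 = 0.2144 g
% LiOH = 0.2144 / 0.3274 × 100 = 65.48 %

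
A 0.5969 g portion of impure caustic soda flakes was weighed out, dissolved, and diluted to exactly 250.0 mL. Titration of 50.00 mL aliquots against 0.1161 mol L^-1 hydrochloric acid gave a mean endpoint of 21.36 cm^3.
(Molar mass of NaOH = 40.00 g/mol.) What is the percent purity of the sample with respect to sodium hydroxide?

NaOH + HCl → NaCl + H2O
n(HCl) per titration = 0.02136 × 0.1161 = 2.480 × 10^-3 mol
n(NaOH) in each aliquot = 2.480 × 10^-3 mol (1:1 ratio)
n(NaOH) in the whole flask = 2.480 × 10^-3 × 250.0/50.00 = 0.01240 mol
mass of NaOH = 0.01240 × 40.00 = 0.4960 g
% NaOH = 0.4960 / 0.5969 × 100 = 83.09 %

83.09 %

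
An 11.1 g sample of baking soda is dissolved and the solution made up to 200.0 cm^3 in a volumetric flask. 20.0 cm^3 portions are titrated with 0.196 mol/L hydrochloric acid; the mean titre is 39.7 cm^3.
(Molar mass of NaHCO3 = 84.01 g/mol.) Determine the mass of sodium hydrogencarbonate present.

6.54 g

NaHCO3 + HCl → NaCl + H2O + CO2
n(HCl) per titration = 0.0397 × 0.196 = 7.78 × 10^-3 mol
n(NaHCO3) in each aliquot = 7.78 × 10^-3 mol (1:1 ratio)
n(NaHCO3) in the whole flask = 7.78 × 10^-3 × 200.0/20.0 = 0.0778 mol
mass of NaHCO3 = 0.0778 × 84.01 = 6.54 g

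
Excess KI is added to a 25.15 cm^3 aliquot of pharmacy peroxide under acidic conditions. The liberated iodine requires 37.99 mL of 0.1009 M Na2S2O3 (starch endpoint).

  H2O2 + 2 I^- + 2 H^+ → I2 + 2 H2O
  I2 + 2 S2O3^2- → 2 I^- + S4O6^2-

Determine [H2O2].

n(S2O3^2-) = 0.03799 × 0.1009 = 3.833 × 10^-3 mol
n(I2) = n(S2O3^2-)/2 = 1.917 × 10^-3 mol
n(H2O2) in the aliquot = 1.917 × 10^-3 mol (1:1 ratio)
[H2O2] = 1.917 × 10^-3 / 0.02515 = 0.07621 mol/L

0.07621 M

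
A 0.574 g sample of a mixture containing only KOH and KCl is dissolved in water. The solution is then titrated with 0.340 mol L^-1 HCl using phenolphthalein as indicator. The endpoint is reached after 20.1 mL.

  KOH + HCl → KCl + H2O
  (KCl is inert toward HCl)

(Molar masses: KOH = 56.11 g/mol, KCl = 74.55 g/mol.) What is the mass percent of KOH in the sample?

66.8 %

n(HCl) = 0.0201 × 0.340 = 6.83 × 10^-3 mol
Let x = n(KOH), y = n(KCl).
Titrant: 1x = 6.83 × 10^-3;  mass: 56.11x + 74.55y = 0.574
Solving, x = 6.83 × 10^-3 mol, y = 2.56 × 10^-3 mol
mass of KOH = 6.83 × 10^-3 × 56.11 = 0.383 g
% KOH = 0.383 / 0.574 × 100 = 66.8 %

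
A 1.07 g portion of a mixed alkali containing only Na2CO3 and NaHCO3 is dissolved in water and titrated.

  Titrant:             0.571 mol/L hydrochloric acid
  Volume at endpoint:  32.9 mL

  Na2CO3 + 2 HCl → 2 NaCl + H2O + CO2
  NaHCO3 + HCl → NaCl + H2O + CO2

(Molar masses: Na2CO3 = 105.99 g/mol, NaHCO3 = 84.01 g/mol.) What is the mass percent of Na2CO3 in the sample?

n(HCl) = 0.0329 × 0.571 = 0.0188 mol
Let x = n(Na2CO3), y = n(NaHCO3).
Titrant: 2x + 1y = 0.0188;  mass: 105.99x + 84.01y = 1.07
Solving, x = 8.19 × 10^-3 mol, y = 2.40 × 10^-3 mol
mass of Na2CO3 = 8.19 × 10^-3 × 105.99 = 0.868 g
% Na2CO3 = 0.868 / 1.07 × 100 = 81.2 %

81.2 %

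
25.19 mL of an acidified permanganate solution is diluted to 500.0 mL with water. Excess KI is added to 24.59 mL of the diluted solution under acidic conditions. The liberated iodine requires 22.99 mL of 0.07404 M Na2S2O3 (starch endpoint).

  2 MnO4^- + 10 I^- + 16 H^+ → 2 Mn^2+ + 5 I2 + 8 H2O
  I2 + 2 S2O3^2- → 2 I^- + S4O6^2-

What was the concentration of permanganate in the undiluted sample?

n(S2O3^2-) = 0.02299 × 0.07404 = 1.702 × 10^-3 mol
n(I2) = n(S2O3^2-)/2 = 8.511 × 10^-4 mol
From the 2:5 ratio, n(MnO4^-) in the aliquot = 2/5 × 8.511 × 10^-4 = 3.404 × 10^-4 mol
[MnO4^-]_dilute = 3.404 × 10^-4 / 0.02459 = 0.01384 mol/L
[MnO4^-]_original = 0.01384 × 500.0/25.19 = 0.2748 mol/L

0.2748 M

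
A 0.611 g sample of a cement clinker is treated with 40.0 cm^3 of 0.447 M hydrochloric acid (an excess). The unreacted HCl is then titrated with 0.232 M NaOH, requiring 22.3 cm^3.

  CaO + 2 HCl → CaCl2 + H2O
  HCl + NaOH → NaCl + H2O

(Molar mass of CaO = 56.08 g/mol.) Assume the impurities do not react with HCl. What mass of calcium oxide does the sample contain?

n(HCl) added = 0.0400 × 0.447 = 0.0179 mol
n(NaOH) used in back-titration = 0.0223 × 0.232 = 5.17 × 10^-3 mol
n(HCl) left over = 5.17 × 10^-3 mol (1:1 ratio)
n(HCl) consumed by analyte = 0.0179 − 5.17 × 10^-3 = 0.0127 mol
From the 1:2 ratio, n(CaO) = 1/2 × 0.0127 = 6.35 × 10^-3 mol
mass of CaO = 6.35 × 10^-3 × 56.08 = 0.356 g

0.356 g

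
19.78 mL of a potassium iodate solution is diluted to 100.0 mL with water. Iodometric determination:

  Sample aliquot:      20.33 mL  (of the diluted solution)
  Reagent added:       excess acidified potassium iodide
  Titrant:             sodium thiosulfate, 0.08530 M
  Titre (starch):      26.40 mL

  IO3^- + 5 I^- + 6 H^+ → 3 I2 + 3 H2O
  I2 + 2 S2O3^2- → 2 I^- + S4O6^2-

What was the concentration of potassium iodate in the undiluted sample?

n(S2O3^2-) = 0.02640 × 0.08530 = 2.252 × 10^-3 mol
n(I2) = n(S2O3^2-)/2 = 1.126 × 10^-3 mol
From the 1:3 ratio, n(IO3^-) in the aliquot = 1/3 × 1.126 × 10^-3 = 3.753 × 10^-4 mol
[IO3^-]_dilute = 3.753 × 10^-4 / 0.02033 = 0.01846 mol/L
[IO3^-]_original = 0.01846 × 100.0/19.78 = 0.09333 mol/L

0.09333 M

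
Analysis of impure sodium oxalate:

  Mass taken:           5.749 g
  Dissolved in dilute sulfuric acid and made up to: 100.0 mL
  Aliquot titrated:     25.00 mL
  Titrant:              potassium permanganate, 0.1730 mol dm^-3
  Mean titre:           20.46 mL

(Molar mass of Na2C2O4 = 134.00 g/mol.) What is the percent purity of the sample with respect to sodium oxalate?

2 MnO4^- + 5 C2O4^2- + 16 H^+ → 2 Mn^2+ + 10 CO2 + 8 H2O
n(KMnO4) per titration = 0.02046 × 0.1730 = 3.540 × 10^-3 mol
From the 5:2 ratio, n(Na2C2O4) in each aliquot = 5/2 × 3.540 × 10^-3 = 8.849 × 10^-3 mol
n(Na2C2O4) in the whole flask = 8.849 × 10^-3 × 100.0/25.00 = 0.03540 mol
mass of Na2C2O4 = 0.03540 × 134.00 = 4.743 g
% Na2C2O4 = 4.743 / 5.749 × 100 = 82.50 %

82.50 %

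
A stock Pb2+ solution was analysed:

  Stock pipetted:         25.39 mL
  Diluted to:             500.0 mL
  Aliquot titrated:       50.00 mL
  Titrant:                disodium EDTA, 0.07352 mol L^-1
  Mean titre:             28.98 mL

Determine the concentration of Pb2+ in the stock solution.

Pb^2+ + EDTA^4- → [Pb(EDTA)]^2-
n(EDTA) = 0.02898 × 0.07352 = 2.131 × 10^-3 mol
n(Pb2+) in the aliquot = 2.131 × 10^-3 mol (1:1 ratio)
[Pb2+]_dilute = 2.131 × 10^-3 / 0.05000 = 0.04261 mol/L
Dilution factor = 500.0 / 25.39 = 19.69
[Pb2+]_stock = 0.04261 × 19.69 = 0.8392 mol/L

0.8392 mol/L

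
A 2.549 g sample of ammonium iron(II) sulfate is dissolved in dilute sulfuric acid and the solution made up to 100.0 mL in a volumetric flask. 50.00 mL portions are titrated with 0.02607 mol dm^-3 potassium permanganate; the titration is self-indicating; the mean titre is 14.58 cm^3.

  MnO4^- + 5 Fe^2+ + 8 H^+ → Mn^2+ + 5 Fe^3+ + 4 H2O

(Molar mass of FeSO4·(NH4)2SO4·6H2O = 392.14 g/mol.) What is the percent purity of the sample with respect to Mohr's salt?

58.47 %

n(KMnO4) per titration = 0.01458 × 0.02607 = 3.801 × 10^-4 mol
From the 5:1 ratio, n(FeSO4·(NH4)2SO4·6H2O) in each aliquot = 5/1 × 3.801 × 10^-4 = 1.901 × 10^-3 mol
n(FeSO4·(NH4)2SO4·6H2O) in the whole flask = 1.901 × 10^-3 × 100.0/50.00 = 3.801 × 10^-3 mol
mass of FeSO4·(NH4)2SO4·6H2O = 3.801 × 10^-3 × 392.14 = 1.491 g
% FeSO4·(NH4)2SO4·6H2O = 1.491 / 2.549 × 100 = 58.47 %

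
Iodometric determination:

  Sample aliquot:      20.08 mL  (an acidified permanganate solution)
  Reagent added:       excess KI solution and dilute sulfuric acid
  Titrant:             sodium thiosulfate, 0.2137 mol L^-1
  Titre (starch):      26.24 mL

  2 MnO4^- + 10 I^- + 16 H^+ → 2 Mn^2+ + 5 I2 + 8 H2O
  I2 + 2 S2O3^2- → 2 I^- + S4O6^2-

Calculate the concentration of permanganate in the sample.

0.05585 mol/L

n(S2O3^2-) = 0.02624 × 0.2137 = 5.607 × 10^-3 mol
n(I2) = n(S2O3^2-)/2 = 2.804 × 10^-3 mol
From the 2:5 ratio, n(MnO4^-) in the aliquot = 2/5 × 2.804 × 10^-3 = 1.121 × 10^-3 mol
[MnO4^-] = 1.121 × 10^-3 / 0.02008 = 0.05585 mol/L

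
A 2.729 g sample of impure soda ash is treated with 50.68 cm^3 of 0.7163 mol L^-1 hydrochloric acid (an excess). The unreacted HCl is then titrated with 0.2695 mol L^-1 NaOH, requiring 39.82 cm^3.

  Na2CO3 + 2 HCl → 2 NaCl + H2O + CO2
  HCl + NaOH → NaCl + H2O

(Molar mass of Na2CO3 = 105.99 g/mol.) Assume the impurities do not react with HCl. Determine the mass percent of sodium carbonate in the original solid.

49.66 %

n(HCl) added = 0.05068 × 0.7163 = 0.03630 mol
n(NaOH) used in back-titration = 0.03982 × 0.2695 = 0.01073 mol
n(HCl) left over = 0.01073 mol (1:1 ratio)
n(HCl) consumed by analyte = 0.03630 − 0.01073 = 0.02557 mol
From the 1:2 ratio, n(Na2CO3) = 1/2 × 0.02557 = 0.01279 mol
mass of Na2CO3 = 0.01279 × 105.99 = 1.355 g
% Na2CO3 = 1.355 / 2.729 × 100 = 49.66 %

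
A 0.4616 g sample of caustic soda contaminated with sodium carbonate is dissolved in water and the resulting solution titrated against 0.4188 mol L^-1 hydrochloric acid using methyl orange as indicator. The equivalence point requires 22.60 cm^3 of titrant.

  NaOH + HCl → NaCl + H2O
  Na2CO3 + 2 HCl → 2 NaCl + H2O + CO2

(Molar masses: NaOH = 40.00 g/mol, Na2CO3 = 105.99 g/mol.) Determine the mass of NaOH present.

n(HCl) = 0.02260 × 0.4188 = 9.465 × 10^-3 mol
Let x = n(NaOH), y = n(Na2CO3).
Titrant: 1x + 2y = 9.465 × 10^-3;  mass: 40.00x + 105.99y = 0.4616
Solving, x = 3.077 × 10^-3 mol, y = 3.194 × 10^-3 mol
mass of NaOH = 3.077 × 10^-3 × 40.00 = 0.1231 g

0.1231 g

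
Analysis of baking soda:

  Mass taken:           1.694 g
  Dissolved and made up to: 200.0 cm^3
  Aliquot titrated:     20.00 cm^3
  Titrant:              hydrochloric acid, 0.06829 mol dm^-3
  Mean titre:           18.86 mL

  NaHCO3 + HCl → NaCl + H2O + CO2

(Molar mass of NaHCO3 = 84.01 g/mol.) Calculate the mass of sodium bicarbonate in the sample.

n(HCl) per titration = 0.01886 × 0.06829 = 1.288 × 10^-3 mol
n(NaHCO3) in each aliquot = 1.288 × 10^-3 mol (1:1 ratio)
n(NaHCO3) in the whole flask = 1.288 × 10^-3 × 200.0/20.00 = 0.01288 mol
mass of NaHCO3 = 0.01288 × 84.01 = 1.082 g

1.082 g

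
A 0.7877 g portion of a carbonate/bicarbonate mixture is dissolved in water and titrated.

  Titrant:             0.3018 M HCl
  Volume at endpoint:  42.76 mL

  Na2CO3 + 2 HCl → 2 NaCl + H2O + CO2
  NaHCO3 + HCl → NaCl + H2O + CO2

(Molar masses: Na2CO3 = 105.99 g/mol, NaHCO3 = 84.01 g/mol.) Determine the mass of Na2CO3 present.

n(HCl) = 0.04276 × 0.3018 = 0.01290 mol
Let x = n(Na2CO3), y = n(NaHCO3).
Titrant: 2x + 1y = 0.01290;  mass: 105.99x + 84.01y = 0.7877
Solving, x = 4.779 × 10^-3 mol, y = 3.347 × 10^-3 mol
mass of Na2CO3 = 4.779 × 10^-3 × 105.99 = 0.5065 g

0.5065 g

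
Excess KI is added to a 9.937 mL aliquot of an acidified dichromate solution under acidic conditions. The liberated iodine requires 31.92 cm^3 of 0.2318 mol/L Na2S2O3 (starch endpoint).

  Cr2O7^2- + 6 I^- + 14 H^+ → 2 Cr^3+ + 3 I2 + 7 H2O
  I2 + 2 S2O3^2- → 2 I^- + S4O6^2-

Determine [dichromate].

n(S2O3^2-) = 0.03192 × 0.2318 = 7.399 × 10^-3 mol
n(I2) = n(S2O3^2-)/2 = 3.700 × 10^-3 mol
From the 1:3 ratio, n(Cr2O7^2-) in the aliquot = 1/3 × 3.700 × 10^-3 = 1.233 × 10^-3 mol
[Cr2O7^2-] = 1.233 × 10^-3 / 0.009937 = 0.1241 mol/L

0.1241 mol/L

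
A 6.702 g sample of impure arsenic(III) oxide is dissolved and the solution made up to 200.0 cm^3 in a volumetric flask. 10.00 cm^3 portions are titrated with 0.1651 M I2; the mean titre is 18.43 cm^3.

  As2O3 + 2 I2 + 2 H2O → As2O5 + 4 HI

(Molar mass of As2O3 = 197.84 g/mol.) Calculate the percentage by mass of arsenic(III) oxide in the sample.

89.82 %

n(I2) per titration = 0.01843 × 0.1651 = 3.043 × 10^-3 mol
From the 1:2 ratio, n(As2O3) in each aliquot = 1/2 × 3.043 × 10^-3 = 1.521 × 10^-3 mol
n(As2O3) in the whole flask = 1.521 × 10^-3 × 200.0/10.00 = 0.03043 mol
mass of As2O3 = 0.03043 × 197.84 = 6.020 g
% As2O3 = 6.020 / 6.702 × 100 = 89.82 %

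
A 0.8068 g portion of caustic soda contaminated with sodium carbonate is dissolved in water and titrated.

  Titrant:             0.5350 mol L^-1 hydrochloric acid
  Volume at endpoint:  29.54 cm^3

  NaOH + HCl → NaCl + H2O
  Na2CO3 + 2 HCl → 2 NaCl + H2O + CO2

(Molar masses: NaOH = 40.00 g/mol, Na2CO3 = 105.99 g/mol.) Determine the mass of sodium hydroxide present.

0.09458 g

n(HCl) = 0.02954 × 0.5350 = 0.01580 mol
Let x = n(NaOH), y = n(Na2CO3).
Titrant: 1x + 2y = 0.01580;  mass: 40.00x + 105.99y = 0.8068
Solving, x = 2.365 × 10^-3 mol, y = 6.720 × 10^-3 mol
mass of NaOH = 2.365 × 10^-3 × 40.00 = 0.09458 g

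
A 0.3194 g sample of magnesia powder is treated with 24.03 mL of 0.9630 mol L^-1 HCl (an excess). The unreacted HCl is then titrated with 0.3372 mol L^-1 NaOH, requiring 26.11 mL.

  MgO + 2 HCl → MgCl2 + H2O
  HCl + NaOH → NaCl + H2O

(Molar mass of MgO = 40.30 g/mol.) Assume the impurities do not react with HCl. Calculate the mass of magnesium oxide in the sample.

0.2889 g

n(HCl) added = 0.02403 × 0.9630 = 0.02314 mol
n(NaOH) used in back-titration = 0.02611 × 0.3372 = 8.804 × 10^-3 mol
n(HCl) left over = 8.804 × 10^-3 mol (1:1 ratio)
n(HCl) consumed by analyte = 0.02314 − 8.804 × 10^-3 = 0.01434 mol
From the 1:2 ratio, n(MgO) = 1/2 × 0.01434 = 7.168 × 10^-3 mol
mass of MgO = 7.168 × 10^-3 × 40.30 = 0.2889 g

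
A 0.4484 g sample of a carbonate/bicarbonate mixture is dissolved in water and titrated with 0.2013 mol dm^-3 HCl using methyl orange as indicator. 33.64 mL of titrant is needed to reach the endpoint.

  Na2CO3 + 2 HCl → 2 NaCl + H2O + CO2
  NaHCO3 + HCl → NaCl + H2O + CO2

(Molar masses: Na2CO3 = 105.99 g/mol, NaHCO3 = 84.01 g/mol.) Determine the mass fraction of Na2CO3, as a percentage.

45.92 %

n(HCl) = 0.03364 × 0.2013 = 6.772 × 10^-3 mol
Let x = n(Na2CO3), y = n(NaHCO3).
Titrant: 2x + 1y = 6.772 × 10^-3;  mass: 105.99x + 84.01y = 0.4484
Solving, x = 1.942 × 10^-3 mol, y = 2.887 × 10^-3 mol
mass of Na2CO3 = 1.942 × 10^-3 × 105.99 = 0.2059 g
% Na2CO3 = 0.2059 / 0.4484 × 100 = 45.92 %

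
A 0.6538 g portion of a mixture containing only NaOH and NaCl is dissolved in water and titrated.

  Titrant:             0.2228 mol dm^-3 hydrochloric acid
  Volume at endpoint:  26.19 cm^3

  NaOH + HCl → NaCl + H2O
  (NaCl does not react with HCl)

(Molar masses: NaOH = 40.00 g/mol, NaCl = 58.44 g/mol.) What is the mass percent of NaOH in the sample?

n(HCl) = 0.02619 × 0.2228 = 5.835 × 10^-3 mol
Let x = n(NaOH), y = n(NaCl).
Titrant: 1x = 5.835 × 10^-3;  mass: 40.00x + 58.44y = 0.6538
Solving, x = 5.835 × 10^-3 mol, y = 7.194 × 10^-3 mol
mass of NaOH = 5.835 × 10^-3 × 40.00 = 0.2334 g
% NaOH = 0.2334 / 0.6538 × 100 = 35.70 %

35.70 %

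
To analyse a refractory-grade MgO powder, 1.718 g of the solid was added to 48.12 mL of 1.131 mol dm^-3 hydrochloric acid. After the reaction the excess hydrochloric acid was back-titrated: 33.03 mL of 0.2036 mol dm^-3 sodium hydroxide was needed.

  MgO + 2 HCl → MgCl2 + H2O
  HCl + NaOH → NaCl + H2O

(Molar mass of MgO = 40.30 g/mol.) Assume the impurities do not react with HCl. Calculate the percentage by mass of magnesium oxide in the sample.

n(HCl) added = 0.04812 × 1.131 = 0.05442 mol
n(NaOH) used in back-titration = 0.03303 × 0.2036 = 6.725 × 10^-3 mol
n(HCl) left over = 6.725 × 10^-3 mol (1:1 ratio)
n(HCl) consumed by analyte = 0.05442 − 6.725 × 10^-3 = 0.04770 mol
From the 1:2 ratio, n(MgO) = 1/2 × 0.04770 = 0.02385 mol
mass of MgO = 0.02385 × 40.30 = 0.9611 g
% MgO = 0.9611 / 1.718 × 100 = 55.94 %

55.94 %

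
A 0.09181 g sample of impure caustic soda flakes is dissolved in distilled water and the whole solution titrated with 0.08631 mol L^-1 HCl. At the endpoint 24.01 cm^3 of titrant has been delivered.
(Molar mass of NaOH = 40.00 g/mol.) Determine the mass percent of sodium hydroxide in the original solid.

90.29 %

NaOH + HCl → NaCl + H2O
n(HCl) = 0.02401 L × 0.08631 mol/L = 2.072 × 10^-3 mol
n(NaOH) = 2.072 × 10^-3 mol (1:1 ratio)
mass of NaOH = 2.072 × 10^-3 × 40.00 g/mol = 0.08289 g
% NaOH = 0.08289 / 0.09181 × 100 = 90.29 %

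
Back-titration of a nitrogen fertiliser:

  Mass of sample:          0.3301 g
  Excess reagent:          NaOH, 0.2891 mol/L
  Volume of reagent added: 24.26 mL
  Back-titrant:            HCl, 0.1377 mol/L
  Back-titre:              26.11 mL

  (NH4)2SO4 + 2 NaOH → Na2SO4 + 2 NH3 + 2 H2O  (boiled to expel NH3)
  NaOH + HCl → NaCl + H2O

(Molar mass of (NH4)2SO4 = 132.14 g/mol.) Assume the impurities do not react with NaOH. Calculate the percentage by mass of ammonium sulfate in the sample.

68.42 %

n(NaOH) added = 0.02426 × 0.2891 = 7.014 × 10^-3 mol
n(HCl) used in back-titration = 0.02611 × 0.1377 = 3.595 × 10^-3 mol
n(NaOH) left over = 3.595 × 10^-3 mol (1:1 ratio)
n(NaOH) consumed by analyte = 7.014 × 10^-3 − 3.595 × 10^-3 = 3.418 × 10^-3 mol
From the 1:2 ratio, n((NH4)2SO4) = 1/2 × 3.418 × 10^-3 = 1.709 × 10^-3 mol
mass of (NH4)2SO4 = 1.709 × 10^-3 × 132.14 = 0.2258 g
% (NH4)2SO4 = 0.2258 / 0.3301 × 100 = 68.42 %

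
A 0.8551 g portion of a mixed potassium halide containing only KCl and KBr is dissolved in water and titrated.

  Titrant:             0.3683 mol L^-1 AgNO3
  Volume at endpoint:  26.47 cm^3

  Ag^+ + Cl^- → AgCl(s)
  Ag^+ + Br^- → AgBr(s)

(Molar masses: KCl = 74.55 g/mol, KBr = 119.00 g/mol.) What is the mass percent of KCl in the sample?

n(AgNO3) = 0.02647 × 0.3683 = 9.749 × 10^-3 mol
Let x = n(KCl), y = n(KBr).
Titrant: 1x + 1y = 9.749 × 10^-3;  mass: 74.55x + 119.00y = 0.8551
Solving, x = 6.862 × 10^-3 mol, y = 2.887 × 10^-3 mol
mass of KCl = 6.862 × 10^-3 × 74.55 = 0.5116 g
% KCl = 0.5116 / 0.8551 × 100 = 59.83 %

59.83 %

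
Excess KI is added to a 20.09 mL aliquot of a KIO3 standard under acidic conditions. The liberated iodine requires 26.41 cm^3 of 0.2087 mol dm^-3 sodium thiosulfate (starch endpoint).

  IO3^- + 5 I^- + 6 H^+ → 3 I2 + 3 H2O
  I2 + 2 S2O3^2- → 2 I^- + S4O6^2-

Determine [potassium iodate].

0.04573 mol/L

n(S2O3^2-) = 0.02641 × 0.2087 = 5.512 × 10^-3 mol
n(I2) = n(S2O3^2-)/2 = 2.756 × 10^-3 mol
From the 1:3 ratio, n(IO3^-) in the aliquot = 1/3 × 2.756 × 10^-3 = 9.186 × 10^-4 mol
[IO3^-] = 9.186 × 10^-4 / 0.02009 = 0.04573 mol/L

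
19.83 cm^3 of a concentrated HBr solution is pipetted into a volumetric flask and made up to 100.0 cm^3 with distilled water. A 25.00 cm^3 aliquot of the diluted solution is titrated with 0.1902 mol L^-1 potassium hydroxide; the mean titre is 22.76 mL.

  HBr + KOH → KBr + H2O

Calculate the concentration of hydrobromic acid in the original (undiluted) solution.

0.8732 mol/L

n(KOH) = 0.02276 × 0.1902 = 4.329 × 10^-3 mol
n(HBr) in the aliquot = 4.329 × 10^-3 mol (1:1 ratio)
[HBr]_dilute = 4.329 × 10^-3 / 0.02500 = 0.1732 mol/L
Dilution factor = 100.0 / 19.83 = 5.043
[HBr]_stock = 0.1732 × 5.043 = 0.8732 mol/L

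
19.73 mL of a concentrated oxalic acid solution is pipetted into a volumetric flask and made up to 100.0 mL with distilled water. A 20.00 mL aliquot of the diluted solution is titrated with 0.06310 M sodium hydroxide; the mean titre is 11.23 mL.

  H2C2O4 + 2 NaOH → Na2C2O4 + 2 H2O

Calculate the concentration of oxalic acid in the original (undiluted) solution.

0.08979 M

n(NaOH) = 0.01123 × 0.06310 = 7.086 × 10^-4 mol
From the 1:2 ratio, n(H2C2O4) in the aliquot = 1/2 × 7.086 × 10^-4 = 3.543 × 10^-4 mol
[H2C2O4]_dilute = 3.543 × 10^-4 / 0.02000 = 0.01772 mol/L
Dilution factor = 100.0 / 19.73 = 5.068
[H2C2O4]_stock = 0.01772 × 5.068 = 0.08979 mol/L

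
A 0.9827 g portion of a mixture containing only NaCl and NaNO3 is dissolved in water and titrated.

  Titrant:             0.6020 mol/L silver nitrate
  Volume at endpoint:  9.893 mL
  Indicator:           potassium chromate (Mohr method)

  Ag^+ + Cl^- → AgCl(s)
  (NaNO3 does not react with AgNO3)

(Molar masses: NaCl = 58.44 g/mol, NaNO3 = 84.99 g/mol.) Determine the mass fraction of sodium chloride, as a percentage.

35.42 %

n(AgNO3) = 0.009893 × 0.6020 = 5.956 × 10^-3 mol
Let x = n(NaCl), y = n(NaNO3).
Titrant: 1x = 5.956 × 10^-3;  mass: 58.44x + 84.99y = 0.9827
Solving, x = 5.956 × 10^-3 mol, y = 7.467 × 10^-3 mol
mass of NaCl = 5.956 × 10^-3 × 58.44 = 0.3480 g
% NaCl = 0.3480 / 0.9827 × 100 = 35.42 %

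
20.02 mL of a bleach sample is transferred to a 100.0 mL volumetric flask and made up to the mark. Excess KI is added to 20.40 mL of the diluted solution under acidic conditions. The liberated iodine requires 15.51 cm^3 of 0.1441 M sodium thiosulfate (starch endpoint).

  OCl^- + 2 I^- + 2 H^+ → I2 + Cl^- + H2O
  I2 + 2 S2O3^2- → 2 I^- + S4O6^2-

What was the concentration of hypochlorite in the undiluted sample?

n(S2O3^2-) = 0.01551 × 0.1441 = 2.235 × 10^-3 mol
n(I2) = n(S2O3^2-)/2 = 1.117 × 10^-3 mol
n(OCl^-) in the aliquot = 1.117 × 10^-3 mol (1:1 ratio)
[OCl^-]_dilute = 1.117 × 10^-3 / 0.02040 = 0.05478 mol/L
[OCl^-]_original = 0.05478 × 100.0/20.02 = 0.2736 mol/L

0.2736 M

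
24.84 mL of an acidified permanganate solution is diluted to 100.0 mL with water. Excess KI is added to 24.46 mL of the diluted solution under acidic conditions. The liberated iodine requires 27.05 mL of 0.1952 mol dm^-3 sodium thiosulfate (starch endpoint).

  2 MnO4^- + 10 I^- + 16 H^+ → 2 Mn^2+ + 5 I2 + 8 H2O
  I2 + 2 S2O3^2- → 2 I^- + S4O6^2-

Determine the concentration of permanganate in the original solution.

0.1738 mol/L

n(S2O3^2-) = 0.02705 × 0.1952 = 5.280 × 10^-3 mol
n(I2) = n(S2O3^2-)/2 = 2.640 × 10^-3 mol
From the 2:5 ratio, n(MnO4^-) in the aliquot = 2/5 × 2.640 × 10^-3 = 1.056 × 10^-3 mol
[MnO4^-]_dilute = 1.056 × 10^-3 / 0.02446 = 0.04317 mol/L
[MnO4^-]_original = 0.04317 × 100.0/24.84 = 0.1738 mol/L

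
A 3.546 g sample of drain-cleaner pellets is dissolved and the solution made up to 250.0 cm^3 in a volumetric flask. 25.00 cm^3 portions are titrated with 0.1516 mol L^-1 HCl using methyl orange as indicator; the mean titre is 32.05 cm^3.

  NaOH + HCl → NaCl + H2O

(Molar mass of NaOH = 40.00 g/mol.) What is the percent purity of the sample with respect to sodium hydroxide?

54.81 %

n(HCl) per titration = 0.03205 × 0.1516 = 4.859 × 10^-3 mol
n(NaOH) in each aliquot = 4.859 × 10^-3 mol (1:1 ratio)
n(NaOH) in the whole flask = 4.859 × 10^-3 × 250.0/25.00 = 0.04859 mol
mass of NaOH = 0.04859 × 40.00 = 1.944 g
% NaOH = 1.944 / 3.546 × 100 = 54.81 %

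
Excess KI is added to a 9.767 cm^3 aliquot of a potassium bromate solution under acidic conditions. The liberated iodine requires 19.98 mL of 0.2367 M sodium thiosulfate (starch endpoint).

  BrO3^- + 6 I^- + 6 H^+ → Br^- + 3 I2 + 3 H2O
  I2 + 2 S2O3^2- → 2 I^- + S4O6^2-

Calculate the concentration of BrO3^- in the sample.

0.08070 M

n(S2O3^2-) = 0.01998 × 0.2367 = 4.729 × 10^-3 mol
n(I2) = n(S2O3^2-)/2 = 2.365 × 10^-3 mol
From the 1:3 ratio, n(BrO3^-) in the aliquot = 1/3 × 2.365 × 10^-3 = 7.882 × 10^-4 mol
[BrO3^-] = 7.882 × 10^-4 / 0.009767 = 0.08070 mol/L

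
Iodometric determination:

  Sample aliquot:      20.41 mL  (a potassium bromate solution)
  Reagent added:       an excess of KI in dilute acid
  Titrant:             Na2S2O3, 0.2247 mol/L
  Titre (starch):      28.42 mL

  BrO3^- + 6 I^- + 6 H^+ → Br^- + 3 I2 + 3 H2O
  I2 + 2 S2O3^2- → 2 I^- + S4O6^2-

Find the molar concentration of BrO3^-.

n(S2O3^2-) = 0.02842 × 0.2247 = 6.386 × 10^-3 mol
n(I2) = n(S2O3^2-)/2 = 3.193 × 10^-3 mol
From the 1:3 ratio, n(BrO3^-) in the aliquot = 1/3 × 3.193 × 10^-3 = 1.064 × 10^-3 mol
[BrO3^-] = 1.064 × 10^-3 / 0.02041 = 0.05215 mol/L

0.05215 mol/L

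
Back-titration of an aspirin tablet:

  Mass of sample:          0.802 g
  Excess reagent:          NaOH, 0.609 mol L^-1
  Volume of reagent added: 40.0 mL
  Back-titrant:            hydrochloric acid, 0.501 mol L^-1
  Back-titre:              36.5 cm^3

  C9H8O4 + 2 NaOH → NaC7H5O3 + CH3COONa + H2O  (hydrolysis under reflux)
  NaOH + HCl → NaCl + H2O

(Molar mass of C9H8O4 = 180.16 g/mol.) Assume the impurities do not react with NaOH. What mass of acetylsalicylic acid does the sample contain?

0.547 g

n(NaOH) added = 0.0400 × 0.609 = 0.0244 mol
n(HCl) used in back-titration = 0.0365 × 0.501 = 0.0183 mol
n(NaOH) left over = 0.0183 mol (1:1 ratio)
n(NaOH) consumed by analyte = 0.0244 − 0.0183 = 6.07 × 10^-3 mol
From the 1:2 ratio, n(C9H8O4) = 1/2 × 6.07 × 10^-3 = 3.04 × 10^-3 mol
mass of C9H8O4 = 3.04 × 10^-3 × 180.16 = 0.547 g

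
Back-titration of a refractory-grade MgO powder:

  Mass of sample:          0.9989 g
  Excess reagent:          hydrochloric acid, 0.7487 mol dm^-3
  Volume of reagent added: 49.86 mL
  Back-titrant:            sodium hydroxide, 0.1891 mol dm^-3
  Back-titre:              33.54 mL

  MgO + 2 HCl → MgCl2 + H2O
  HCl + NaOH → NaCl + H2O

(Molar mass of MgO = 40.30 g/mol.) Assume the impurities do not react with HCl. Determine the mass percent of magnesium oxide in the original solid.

62.51 %

n(HCl) added = 0.04986 × 0.7487 = 0.03733 mol
n(NaOH) used in back-titration = 0.03354 × 0.1891 = 6.342 × 10^-3 mol
n(HCl) left over = 6.342 × 10^-3 mol (1:1 ratio)
n(HCl) consumed by analyte = 0.03733 − 6.342 × 10^-3 = 0.03099 mol
From the 1:2 ratio, n(MgO) = 1/2 × 0.03099 = 0.01549 mol
mass of MgO = 0.01549 × 40.30 = 0.6244 g
% MgO = 0.6244 / 0.9989 × 100 = 62.51 %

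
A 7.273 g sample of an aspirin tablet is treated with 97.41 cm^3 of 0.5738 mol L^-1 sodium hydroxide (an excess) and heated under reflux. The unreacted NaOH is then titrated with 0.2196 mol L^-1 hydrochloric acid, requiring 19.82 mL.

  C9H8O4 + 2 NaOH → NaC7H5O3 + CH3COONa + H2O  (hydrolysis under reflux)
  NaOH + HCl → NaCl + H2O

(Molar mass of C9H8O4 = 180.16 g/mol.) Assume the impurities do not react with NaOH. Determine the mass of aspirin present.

n(NaOH) added = 0.09741 × 0.5738 = 0.05589 mol
n(HCl) used in back-titration = 0.01982 × 0.2196 = 4.352 × 10^-3 mol
n(NaOH) left over = 4.352 × 10^-3 mol (1:1 ratio)
n(NaOH) consumed by analyte = 0.05589 − 4.352 × 10^-3 = 0.05154 mol
From the 1:2 ratio, n(C9H8O4) = 1/2 × 0.05154 = 0.02577 mol
mass of C9H8O4 = 0.02577 × 180.16 = 4.643 g

4.643 g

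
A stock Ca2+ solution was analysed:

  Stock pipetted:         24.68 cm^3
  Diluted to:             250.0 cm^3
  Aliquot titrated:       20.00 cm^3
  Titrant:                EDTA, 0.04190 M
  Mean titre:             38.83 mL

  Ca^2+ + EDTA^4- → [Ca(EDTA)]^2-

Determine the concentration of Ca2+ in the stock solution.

n(EDTA) = 0.03883 × 0.04190 = 1.627 × 10^-3 mol
n(Ca2+) in the aliquot = 1.627 × 10^-3 mol (1:1 ratio)
[Ca2+]_dilute = 1.627 × 10^-3 / 0.02000 = 0.08135 mol/L
Dilution factor = 250.0 / 24.68 = 10.13
[Ca2+]_stock = 0.08135 × 10.13 = 0.8240 mol/L

0.8240 M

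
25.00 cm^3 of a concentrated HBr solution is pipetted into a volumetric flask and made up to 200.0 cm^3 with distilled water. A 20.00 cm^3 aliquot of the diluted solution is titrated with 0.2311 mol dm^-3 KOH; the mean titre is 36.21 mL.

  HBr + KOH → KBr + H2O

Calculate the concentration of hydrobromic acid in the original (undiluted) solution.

3.347 mol/L

n(KOH) = 0.03621 × 0.2311 = 8.368 × 10^-3 mol
n(HBr) in the aliquot = 8.368 × 10^-3 mol (1:1 ratio)
[HBr]_dilute = 8.368 × 10^-3 / 0.02000 = 0.4184 mol/L
Dilution factor = 200.0 / 25.00 = 8.000
[HBr]_stock = 0.4184 × 8.000 = 3.347 mol/L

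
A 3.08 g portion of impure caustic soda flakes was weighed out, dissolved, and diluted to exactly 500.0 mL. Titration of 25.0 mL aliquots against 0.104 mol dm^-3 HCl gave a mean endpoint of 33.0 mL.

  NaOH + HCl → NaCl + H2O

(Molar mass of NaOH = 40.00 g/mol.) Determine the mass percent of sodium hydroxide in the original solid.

n(HCl) per titration = 0.0330 × 0.104 = 3.43 × 10^-3 mol
n(NaOH) in each aliquot = 3.43 × 10^-3 mol (1:1 ratio)
n(NaOH) in the whole flask = 3.43 × 10^-3 × 500.0/25.0 = 0.0686 mol
mass of NaOH = 0.0686 × 40.00 = 2.75 g
% NaOH = 2.75 / 3.08 × 100 = 89.1 %

89.1 %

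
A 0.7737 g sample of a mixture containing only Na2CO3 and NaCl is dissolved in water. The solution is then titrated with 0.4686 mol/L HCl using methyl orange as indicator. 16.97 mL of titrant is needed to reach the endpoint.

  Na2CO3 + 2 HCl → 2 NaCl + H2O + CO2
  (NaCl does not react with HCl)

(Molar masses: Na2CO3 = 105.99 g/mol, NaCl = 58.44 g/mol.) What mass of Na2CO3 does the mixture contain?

n(HCl) = 0.01697 × 0.4686 = 7.952 × 10^-3 mol
Let x = n(Na2CO3), y = n(NaCl).
Titrant: 2x = 7.952 × 10^-3;  mass: 105.99x + 58.44y = 0.7737
Solving, x = 3.976 × 10^-3 mol, y = 6.028 × 10^-3 mol
mass of Na2CO3 = 3.976 × 10^-3 × 105.99 = 0.4214 g

0.4214 g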